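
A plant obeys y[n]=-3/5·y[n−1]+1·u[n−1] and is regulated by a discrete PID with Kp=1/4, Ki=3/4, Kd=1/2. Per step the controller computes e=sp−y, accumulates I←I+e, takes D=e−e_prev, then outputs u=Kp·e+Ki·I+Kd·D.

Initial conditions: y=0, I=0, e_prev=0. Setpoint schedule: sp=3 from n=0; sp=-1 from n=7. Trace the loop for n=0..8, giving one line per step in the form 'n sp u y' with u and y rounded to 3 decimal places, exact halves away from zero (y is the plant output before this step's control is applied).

0 3 4.500 0.000
1 3 -1.500 4.500
2 3 12.675 -4.200
3 3 -15.368 15.195
4 3 44.703 -24.485
5 3 -80.341 59.394
6 3 182.359 -115.977
7 -1 -373.977 251.945
8 -1 787.909 -525.144

(exact arithmetic carried between steps; '≈' marks a value shown rounded to 6 d.p. or computed from one; I and e_prev carry over from the previous line; the table rounds u and y to 3 d.p., halves away from zero)
n=0: y=0, sp=3, e=sp−y=3; I=3, D=e−e_prev=3; u=1/4·3+3/4·3+1/2·3=4.5; next y=-3/5·0+1·4.5=4.5
n=1: y=4.5, sp=3, e=sp−y=-1.5; I=1.5, D=e−e_prev=-4.5; u=1/4·(-1.5)+3/4·1.5+1/2·(-4.5)=-1.5; next y=-3/5·4.5+1·(-1.5)=-4.2
n=2: y=-4.2, sp=3, e=sp−y=7.2; I=8.7, D=e−e_prev=8.7; u=1/4·7.2+3/4·8.7+1/2·8.7=12.675; next y=-3/5·(-4.2)+1·12.675=15.195
n=3: y=15.195, sp=3, e=sp−y=-12.195; I=-3.495, D=e−e_prev=-19.395; u=1/4·(-12.195)+3/4·(-3.495)+1/2·(-19.395)=-15.3675; next y=-3/5·15.195+1·(-15.3675)=-24.4845
n=4: y=-24.4845, sp=3, e=sp−y=27.4845; I=23.9895, D=e−e_prev=39.6795; u=1/4·27.4845+3/4·23.9895+1/2·39.6795=44.703; next y=-3/5·(-24.4845)+1·44.703=59.3937
n=5: y=59.3937, sp=3, e=sp−y=-56.3937; I=-32.4042, D=e−e_prev=-83.8782; u=1/4·(-56.3937)+3/4·(-32.4042)+1/2·(-83.8782)=-80.340675; next y=-3/5·59.3937+1·(-80.340675)=-115.976895
n=6: y=-115.976895, sp=3, e=sp−y=118.976895; I=86.572695, D=e−e_prev=175.370595; u=1/4·118.976895+3/4·86.572695+1/2·175.370595≈182.359043; next y=-3/5·(-115.976895)+1·182.359043≈251.945180
n=7: y≈251.945180, sp=-1, e=sp−y≈-252.945180; I≈-166.372485, D=e−e_prev≈-371.922075; u=1/4·(-252.945180)+3/4·(-166.372485)+1/2·(-371.922075)≈-373.976696; next y=-3/5·251.945180+1·(-373.976696)≈-525.143803
n=8: y≈-525.143803, sp=-1, e=sp−y≈524.143803; I≈357.771319, D=e−e_prev≈777.088983; u=1/4·524.143803+3/4·357.771319+1/2·777.088983≈787.908931; next y=-3/5·(-525.143803)+1·787.908931≈1102.995213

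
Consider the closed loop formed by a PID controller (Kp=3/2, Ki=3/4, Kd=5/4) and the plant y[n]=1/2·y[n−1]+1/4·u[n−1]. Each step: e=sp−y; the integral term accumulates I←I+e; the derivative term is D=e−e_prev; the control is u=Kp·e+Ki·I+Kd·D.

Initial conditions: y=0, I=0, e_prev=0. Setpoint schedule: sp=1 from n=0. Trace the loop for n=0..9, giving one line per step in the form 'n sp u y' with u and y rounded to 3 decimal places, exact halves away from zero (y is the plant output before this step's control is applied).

(exact arithmetic carried between steps; '≈' marks a value shown rounded to 6 d.p. or computed from one; I and e_prev carry over from the previous line; the table rounds u and y to 3 d.p., halves away from zero)
n=0: y=0, sp=1, e=sp−y=1; I=1, D=e−e_prev=1; u=3/2·1+3/4·1+5/4·1=3.5; next y=1/2·0+1/4·3.5=0.875
n=1: y=0.875, sp=1, e=sp−y=0.125; I=1.125, D=e−e_prev=-0.875; u=3/2·0.125+3/4·1.125+5/4·(-0.875)=-0.0625; next y=1/2·0.875+1/4·(-0.0625)=0.421875
n=2: y=0.421875, sp=1, e=sp−y=0.578125; I=1.703125, D=e−e_prev=0.453125; u=3/2·0.578125+3/4·1.703125+5/4·0.453125≈2.710938; next y=1/2·0.421875+1/4·2.710938≈0.888672
n=3: y≈0.888672, sp=1, e=sp−y≈0.111328; I≈1.814453, D=e−e_prev≈-0.466797; u=3/2·0.111328+3/4·1.814453+5/4·(-0.466797)≈0.944336; next y=1/2·0.888672+1/4·0.944336≈0.680420
n=4: y≈0.680420, sp=1, e=sp−y≈0.319580; I≈2.134033, D=e−e_prev≈0.208252; u=3/2·0.319580+3/4·2.134033+5/4·0.208252≈2.340210; next y=1/2·0.680420+1/4·2.340210≈0.925262
n=5: y≈0.925262, sp=1, e=sp−y≈0.074738; I≈2.208771, D=e−e_prev≈-0.244843; u=3/2·0.074738+3/4·2.208771+5/4·(-0.244843)≈1.462631; next y=1/2·0.925262+1/4·1.462631≈0.828289
n=6: y≈0.828289, sp=1, e=sp−y≈0.171711; I≈2.380482, D=e−e_prev≈0.096973; u=3/2·0.171711+3/4·2.380482+5/4·0.096973≈2.164145; next y=1/2·0.828289+1/4·2.164145≈0.955181
n=7: y≈0.955181, sp=1, e=sp−y≈0.044819; I≈2.425301, D=e−e_prev≈-0.126892; u=3/2·0.044819+3/4·2.425301+5/4·(-0.126892)≈1.727590; next y=1/2·0.955181+1/4·1.727590≈0.909488
n=8: y≈0.909488, sp=1, e=sp−y≈0.090512; I≈2.515813, D=e−e_prev≈0.045693; u=3/2·0.090512+3/4·2.515813+5/4·0.045693≈2.079744; next y=1/2·0.909488+1/4·2.079744≈0.974680
n=9: y≈0.974680, sp=1, e=sp−y≈0.025320; I≈2.541133, D=e−e_prev≈-0.065192; u=3/2·0.025320+3/4·2.541133+5/4·(-0.065192)≈1.862340; next y=1/2·0.974680+1/4·1.862340≈0.952925

0 1 3.500 0.000
1 1 -0.063 0.875
2 1 2.711 0.422
3 1 0.944 0.889
4 1 2.340 0.680
5 1 1.463 0.925
6 1 2.164 0.828
7 1 1.728 0.955
8 1 2.080 0.909
9 1 1.862 0.975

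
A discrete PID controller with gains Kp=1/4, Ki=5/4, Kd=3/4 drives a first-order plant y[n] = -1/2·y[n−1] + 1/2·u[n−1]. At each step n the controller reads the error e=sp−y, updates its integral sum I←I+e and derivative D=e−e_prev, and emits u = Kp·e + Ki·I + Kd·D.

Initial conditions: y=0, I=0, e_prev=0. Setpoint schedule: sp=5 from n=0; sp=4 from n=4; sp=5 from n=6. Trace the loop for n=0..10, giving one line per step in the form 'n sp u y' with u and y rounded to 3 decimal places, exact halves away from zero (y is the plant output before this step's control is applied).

(exact arithmetic carried between steps; '≈' marks a value shown rounded to 6 d.p. or computed from one; I and e_prev carry over from the previous line; the table rounds u and y to 3 d.p., halves away from zero)
n=0: y=0, sp=5, e=sp−y=5; I=5, D=e−e_prev=5; u=1/4·5+5/4·5+3/4·5=11.25; next y=-1/2·0+1/2·11.25=5.625
n=1: y=5.625, sp=5, e=sp−y=-0.625; I=4.375, D=e−e_prev=-5.625; u=1/4·(-0.625)+5/4·4.375+3/4·(-5.625)=1.09375; next y=-1/2·5.625+1/2·1.09375=-2.265625
n=2: y=-2.265625, sp=5, e=sp−y=7.265625; I=11.640625, D=e−e_prev=7.890625; u=1/4·7.265625+5/4·11.640625+3/4·7.890625≈22.285156; next y=-1/2·(-2.265625)+1/2·22.285156≈12.275391
n=3: y≈12.275391, sp=5, e=sp−y≈-7.275391; I≈4.365234, D=e−e_prev≈-14.541016; u=1/4·(-7.275391)+5/4·4.365234+3/4·(-14.541016)≈-7.268066; next y=-1/2·12.275391+1/2·(-7.268066)≈-9.771729
n=4: y≈-9.771729, sp=4, e=sp−y≈13.771729; I≈18.136963, D=e−e_prev≈21.047119; u=1/4·13.771729+5/4·18.136963+3/4·21.047119≈41.899475; next y=-1/2·(-9.771729)+1/2·41.899475≈25.835602
n=5: y≈25.835602, sp=4, e=sp−y≈-21.835602; I≈-3.698639, D=e−e_prev≈-35.607330; u=1/4·(-21.835602)+5/4·(-3.698639)+3/4·(-35.607330)≈-36.787697; next y=-1/2·25.835602+1/2·(-36.787697)≈-31.311649
n=6: y≈-31.311649, sp=5, e=sp−y≈36.311649; I≈32.613010, D=e−e_prev≈58.147251; u=1/4·36.311649+5/4·32.613010+3/4·58.147251≈93.454614; next y=-1/2·(-31.311649)+1/2·93.454614≈62.383132
n=7: y≈62.383132, sp=5, e=sp−y≈-57.383132; I≈-24.770121, D=e−e_prev≈-93.694781; u=1/4·(-57.383132)+5/4·(-24.770121)+3/4·(-93.694781)≈-115.579520; next y=-1/2·62.383132+1/2·(-115.579520)≈-88.981326
n=8: y≈-88.981326, sp=5, e=sp−y≈93.981326; I≈69.211205, D=e−e_prev≈151.364457; u=1/4·93.981326+5/4·69.211205+3/4·151.364457≈223.532680; next y=-1/2·(-88.981326)+1/2·223.532680≈156.257003
n=9: y≈156.257003, sp=5, e=sp−y≈-151.257003; I≈-82.045798, D=e−e_prev≈-245.238329; u=1/4·(-151.257003)+5/4·(-82.045798)+3/4·(-245.238329)≈-324.300245; next y=-1/2·156.257003+1/2·(-324.300245)≈-240.278624
n=10: y≈-240.278624, sp=5, e=sp−y≈245.278624; I≈163.232826, D=e−e_prev≈396.535627; u=1/4·245.278624+5/4·163.232826+3/4·396.535627≈562.762408; next y=-1/2·(-240.278624)+1/2·562.762408≈401.520516

0 5 11.250 0.000
1 5 1.094 5.625
2 5 22.285 -2.266
3 5 -7.268 12.275
4 4 41.899 -9.772
5 4 -36.788 25.836
6 5 93.455 -31.312
7 5 -115.580 62.383
8 5 223.533 -88.981
9 5 -324.300 156.257
10 5 562.762 -240.279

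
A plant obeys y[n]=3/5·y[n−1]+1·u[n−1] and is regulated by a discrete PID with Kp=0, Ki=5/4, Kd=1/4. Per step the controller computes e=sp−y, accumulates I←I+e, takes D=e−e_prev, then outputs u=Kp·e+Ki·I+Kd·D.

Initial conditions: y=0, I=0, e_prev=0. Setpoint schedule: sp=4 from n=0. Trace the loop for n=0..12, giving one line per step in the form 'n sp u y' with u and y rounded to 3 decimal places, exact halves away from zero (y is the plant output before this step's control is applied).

0 4 6.000 0.000
1 4 1.000 6.000
2 4 2.100 4.600
3 4 0.610 4.860
4 4 1.601 3.526
5 4 1.574 3.717
6 4 1.845 3.804
7 4 1.627 4.127
8 4 1.585 4.103
9 4 1.535 4.047
10 4 1.588 3.963
11 4 1.609 3.966
12 4 1.618 3.989

(exact arithmetic carried between steps; '≈' marks a value shown rounded to 6 d.p. or computed from one; I and e_prev carry over from the previous line; the table rounds u and y to 3 d.p., halves away from zero)
n=0: y=0, sp=4, e=sp−y=4; I=4, D=e−e_prev=4; u=0·4+5/4·4+1/4·4=6; next y=3/5·0+1·6=6
n=1: y=6, sp=4, e=sp−y=-2; I=2, D=e−e_prev=-6; u=0·(-2)+5/4·2+1/4·(-6)=1; next y=3/5·6+1·1=4.6
n=2: y=4.6, sp=4, e=sp−y=-0.6; I=1.4, D=e−e_prev=1.4; u=0·(-0.6)+5/4·1.4+1/4·1.4=2.1; next y=3/5·4.6+1·2.1=4.86
n=3: y=4.86, sp=4, e=sp−y=-0.86; I=0.54, D=e−e_prev=-0.26; u=0·(-0.86)+5/4·0.54+1/4·(-0.26)=0.61; next y=3/5·4.86+1·0.61=3.526
n=4: y=3.526, sp=4, e=sp−y=0.474; I=1.014, D=e−e_prev=1.334; u=0·0.474+5/4·1.014+1/4·1.334=1.601; next y=3/5·3.526+1·1.601=3.7166
n=5: y=3.7166, sp=4, e=sp−y=0.2834; I=1.2974, D=e−e_prev=-0.1906; u=0·0.2834+5/4·1.2974+1/4·(-0.1906)=1.5741; next y=3/5·3.7166+1·1.5741=3.80406
n=6: y=3.80406, sp=4, e=sp−y=0.19594; I=1.49334, D=e−e_prev=-0.08746; u=0·0.19594+5/4·1.49334+1/4·(-0.08746)=1.84481; next y=3/5·3.80406+1·1.84481=4.127246
n=7: y=4.127246, sp=4, e=sp−y=-0.127246; I=1.366094, D=e−e_prev=-0.323186; u=0·(-0.127246)+5/4·1.366094+1/4·(-0.323186)=1.626821; next y=3/5·4.127246+1·1.626821≈4.103169
n=8: y≈4.103169, sp=4, e=sp−y≈-0.103169; I≈1.262925, D=e−e_prev≈0.024077; u=0·(-0.103169)+5/4·1.262925+1/4·0.024077≈1.584676; next y=3/5·4.103169+1·1.584676≈4.046577
n=9: y≈4.046577, sp=4, e=sp−y≈-0.046577; I≈1.216348, D=e−e_prev≈0.056591; u=0·(-0.046577)+5/4·1.216348+1/4·0.056591≈1.534583; next y=3/5·4.046577+1·1.534583≈3.962529
n=10: y≈3.962529, sp=4, e=sp−y≈0.037471; I≈1.253819, D=e−e_prev≈0.084048; u=0·0.037471+5/4·1.253819+1/4·0.084048≈1.588285; next y=3/5·3.962529+1·1.588285≈3.965803
n=11: y≈3.965803, sp=4, e=sp−y≈0.034197; I≈1.288016, D=e−e_prev≈-0.003274; u=0·0.034197+5/4·1.288016+1/4·(-0.003274)≈1.609201; next y=3/5·3.965803+1·1.609201≈3.988683
n=12: y≈3.988683, sp=4, e=sp−y≈0.011317; I≈1.299333, D=e−e_prev≈-0.022880; u=0·0.011317+5/4·1.299333+1/4·(-0.022880)≈1.618446; next y=3/5·3.988683+1·1.618446≈4.011656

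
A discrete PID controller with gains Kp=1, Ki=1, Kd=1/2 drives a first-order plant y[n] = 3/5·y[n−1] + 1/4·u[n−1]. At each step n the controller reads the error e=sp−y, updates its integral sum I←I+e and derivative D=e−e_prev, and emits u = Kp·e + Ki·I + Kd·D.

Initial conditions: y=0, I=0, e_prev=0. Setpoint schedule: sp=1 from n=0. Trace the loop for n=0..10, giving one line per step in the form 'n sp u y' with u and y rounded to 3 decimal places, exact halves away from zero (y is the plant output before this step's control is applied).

0 1 2.500 0.000
1 1 1.438 0.625
2 1 1.852 0.734
3 1 1.749 0.904
4 1 1.740 0.979
5 1 1.691 1.023
6 1 1.656 1.036
7 1 1.628 1.036
8 1 1.610 1.028
9 1 1.600 1.020
10 1 1.596 1.012

(exact arithmetic carried between steps; '≈' marks a value shown rounded to 6 d.p. or computed from one; I and e_prev carry over from the previous line; the table rounds u and y to 3 d.p., halves away from zero)
n=0: y=0, sp=1, e=sp−y=1; I=1, D=e−e_prev=1; u=1·1+1·1+1/2·1=2.5; next y=3/5·0+1/4·2.5=0.625
n=1: y=0.625, sp=1, e=sp−y=0.375; I=1.375, D=e−e_prev=-0.625; u=1·0.375+1·1.375+1/2·(-0.625)=1.4375; next y=3/5·0.625+1/4·1.4375=0.734375
n=2: y=0.734375, sp=1, e=sp−y=0.265625; I=1.640625, D=e−e_prev=-0.109375; u=1·0.265625+1·1.640625+1/2·(-0.109375)≈1.851563; next y=3/5·0.734375+1/4·1.851563≈0.903516
n=3: y≈0.903516, sp=1, e=sp−y≈0.096484; I≈1.737109, D=e−e_prev≈-0.169141; u=1·0.096484+1·1.737109+1/2·(-0.169141)≈1.749023; next y=3/5·0.903516+1/4·1.749023≈0.979365
n=4: y≈0.979365, sp=1, e=sp−y≈0.020635; I≈1.757744, D=e−e_prev≈-0.075850; u=1·0.020635+1·1.757744+1/2·(-0.075850)≈1.740454; next y=3/5·0.979365+1/4·1.740454≈1.022733
n=5: y≈1.022733, sp=1, e=sp−y≈-0.022733; I≈1.735011, D=e−e_prev≈-0.043367; u=1·(-0.022733)+1·1.735011+1/2·(-0.043367)≈1.690595; next y=3/5·1.022733+1/4·1.690595≈1.036288
n=6: y≈1.036288, sp=1, e=sp−y≈-0.036288; I≈1.698723, D=e−e_prev≈-0.013556; u=1·(-0.036288)+1·1.698723+1/2·(-0.013556)≈1.655657; next y=3/5·1.036288+1/4·1.655657≈1.035687
n=7: y≈1.035687, sp=1, e=sp−y≈-0.035687; I≈1.663036, D=e−e_prev≈0.000601; u=1·(-0.035687)+1·1.663036+1/2·0.000601≈1.627649; next y=3/5·1.035687+1/4·1.627649≈1.028325
n=8: y≈1.028325, sp=1, e=sp−y≈-0.028325; I≈1.634711, D=e−e_prev≈0.007363; u=1·(-0.028325)+1·1.634711+1/2·0.007363≈1.610068; next y=3/5·1.028325+1/4·1.610068≈1.019512
n=9: y≈1.019512, sp=1, e=sp−y≈-0.019512; I≈1.615199, D=e−e_prev≈0.008813; u=1·(-0.019512)+1·1.615199+1/2·0.008813≈1.600094; next y=3/5·1.019512+1/4·1.600094≈1.011731
n=10: y≈1.011731, sp=1, e=sp−y≈-0.011731; I≈1.603469, D=e−e_prev≈0.007781; u=1·(-0.011731)+1·1.603469+1/2·0.007781≈1.595629; next y=3/5·1.011731+1/4·1.595629≈1.005946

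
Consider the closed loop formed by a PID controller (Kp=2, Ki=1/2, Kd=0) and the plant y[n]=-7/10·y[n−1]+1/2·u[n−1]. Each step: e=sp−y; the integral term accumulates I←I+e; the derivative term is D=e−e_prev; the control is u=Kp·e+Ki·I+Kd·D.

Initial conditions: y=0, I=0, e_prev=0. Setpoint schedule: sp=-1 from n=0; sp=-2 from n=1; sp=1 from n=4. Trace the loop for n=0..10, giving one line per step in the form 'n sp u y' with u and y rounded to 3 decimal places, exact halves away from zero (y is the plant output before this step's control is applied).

(exact arithmetic carried between steps; '≈' marks a value shown rounded to 6 d.p. or computed from one; I and e_prev carry over from the previous line; the table rounds u and y to 3 d.p., halves away from zero)
n=0: y=0, sp=-1, e=sp−y=-1; I=-1, D=e−e_prev=-1; u=2·(-1)+1/2·(-1)+0·(-1)=-2.5; next y=-7/10·0+1/2·(-2.5)=-1.25
n=1: y=-1.25, sp=-2, e=sp−y=-0.75; I=-1.75, D=e−e_prev=0.25; u=2·(-0.75)+1/2·(-1.75)+0·0.25=-2.375; next y=-7/10·(-1.25)+1/2·(-2.375)=-0.3125
n=2: y=-0.3125, sp=-2, e=sp−y=-1.6875; I=-3.4375, D=e−e_prev=-0.9375; u=2·(-1.6875)+1/2·(-3.4375)+0·(-0.9375)=-5.09375; next y=-7/10·(-0.3125)+1/2·(-5.09375)=-2.328125
n=3: y=-2.328125, sp=-2, e=sp−y=0.328125; I=-3.109375, D=e−e_prev=2.015625; u=2·0.328125+1/2·(-3.109375)+0·2.015625≈-0.898438; next y=-7/10·(-2.328125)+1/2·(-0.898438)≈1.180469
n=4: y≈1.180469, sp=1, e=sp−y≈-0.180469; I≈-3.289844, D=e−e_prev≈-0.508594; u=2·(-0.180469)+1/2·(-3.289844)+0·(-0.508594)≈-2.005859; next y=-7/10·1.180469+1/2·(-2.005859)≈-1.829258
n=5: y≈-1.829258, sp=1, e=sp−y≈2.829258; I≈-0.460586, D=e−e_prev≈3.009727; u=2·2.829258+1/2·(-0.460586)+0·3.009727≈5.428223; next y=-7/10·(-1.829258)+1/2·5.428223≈3.994592
n=6: y≈3.994592, sp=1, e=sp−y≈-2.994592; I≈-3.455178, D=e−e_prev≈-5.823850; u=2·(-2.994592)+1/2·(-3.455178)+0·(-5.823850)≈-7.716772; next y=-7/10·3.994592+1/2·(-7.716772)≈-6.654600
n=7: y≈-6.654600, sp=1, e=sp−y≈7.654600; I≈4.199423, D=e−e_prev≈10.649192; u=2·7.654600+1/2·4.199423+0·10.649192≈17.408912; next y=-7/10·(-6.654600)+1/2·17.408912≈13.362677
n=8: y≈13.362677, sp=1, e=sp−y≈-12.362677; I≈-8.163254, D=e−e_prev≈-20.017277; u=2·(-12.362677)+1/2·(-8.163254)+0·(-20.017277)≈-28.806980; next y=-7/10·13.362677+1/2·(-28.806980)≈-23.757364
n=9: y≈-23.757364, sp=1, e=sp−y≈24.757364; I≈16.594110, D=e−e_prev≈37.120040; u=2·24.757364+1/2·16.594110+0·37.120040≈57.811782; next y=-7/10·(-23.757364)+1/2·57.811782≈45.536045
n=10: y≈45.536045, sp=1, e=sp−y≈-44.536045; I≈-27.941936, D=e−e_prev≈-69.293409; u=2·(-44.536045)+1/2·(-27.941936)+0·(-69.293409)≈-103.043059; next y=-7/10·45.536045+1/2·(-103.043059)≈-83.396761

0 -1 -2.500 0.000
1 -2 -2.375 -1.250
2 -2 -5.094 -0.313
3 -2 -0.898 -2.328
4 1 -2.006 1.180
5 1 5.428 -1.829
6 1 -7.717 3.995
7 1 17.409 -6.655
8 1 -28.807 13.363
9 1 57.812 -23.757
10 1 -103.043 45.536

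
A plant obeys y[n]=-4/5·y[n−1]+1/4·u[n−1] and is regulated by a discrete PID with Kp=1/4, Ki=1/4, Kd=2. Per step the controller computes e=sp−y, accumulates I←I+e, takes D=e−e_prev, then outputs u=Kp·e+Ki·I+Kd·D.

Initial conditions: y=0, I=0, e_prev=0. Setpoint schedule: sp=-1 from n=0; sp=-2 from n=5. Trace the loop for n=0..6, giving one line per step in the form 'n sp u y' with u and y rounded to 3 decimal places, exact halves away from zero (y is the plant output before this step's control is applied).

(exact arithmetic carried between steps; '≈' marks a value shown rounded to 6 d.p. or computed from one; I and e_prev carry over from the previous line; the table rounds u and y to 3 d.p., halves away from zero)
n=0: y=0, sp=-1, e=sp−y=-1; I=-1, D=e−e_prev=-1; u=1/4·(-1)+1/4·(-1)+2·(-1)=-2.5; next y=-4/5·0+1/4·(-2.5)=-0.625
n=1: y=-0.625, sp=-1, e=sp−y=-0.375; I=-1.375, D=e−e_prev=0.625; u=1/4·(-0.375)+1/4·(-1.375)+2·0.625=0.8125; next y=-4/5·(-0.625)+1/4·0.8125=0.703125
n=2: y=0.703125, sp=-1, e=sp−y=-1.703125; I=-3.078125, D=e−e_prev=-1.328125; u=1/4·(-1.703125)+1/4·(-3.078125)+2·(-1.328125)≈-3.851563; next y=-4/5·0.703125+1/4·(-3.851563)≈-1.525391
n=3: y≈-1.525391, sp=-1, e=sp−y≈0.525391; I≈-2.552734, D=e−e_prev≈2.228516; u=1/4·0.525391+1/4·(-2.552734)+2·2.228516≈3.950195; next y=-4/5·(-1.525391)+1/4·3.950195≈2.207861
n=4: y≈2.207861, sp=-1, e=sp−y≈-3.207861; I≈-5.760596, D=e−e_prev≈-3.733252; u=1/4·(-3.207861)+1/4·(-5.760596)+2·(-3.733252)≈-9.708618; next y=-4/5·2.207861+1/4·(-9.708618)≈-4.193444
n=5: y≈-4.193444, sp=-2, e=sp−y≈2.193444; I≈-3.567152, D=e−e_prev≈5.401305; u=1/4·2.193444+1/4·(-3.567152)+2·5.401305≈10.459183; next y=-4/5·(-4.193444)+1/4·10.459183≈5.969551
n=6: y≈5.969551, sp=-2, e=sp−y≈-7.969551; I≈-11.536703, D=e−e_prev≈-10.162994; u=1/4·(-7.969551)+1/4·(-11.536703)+2·(-10.162994)≈-25.202552; next y=-4/5·5.969551+1/4·(-25.202552)≈-11.076278

0 -1 -2.500 0.000
1 -1 0.813 -0.625
2 -1 -3.852 0.703
3 -1 3.950 -1.525
4 -1 -9.709 2.208
5 -2 10.459 -4.193
6 -2 -25.203 5.970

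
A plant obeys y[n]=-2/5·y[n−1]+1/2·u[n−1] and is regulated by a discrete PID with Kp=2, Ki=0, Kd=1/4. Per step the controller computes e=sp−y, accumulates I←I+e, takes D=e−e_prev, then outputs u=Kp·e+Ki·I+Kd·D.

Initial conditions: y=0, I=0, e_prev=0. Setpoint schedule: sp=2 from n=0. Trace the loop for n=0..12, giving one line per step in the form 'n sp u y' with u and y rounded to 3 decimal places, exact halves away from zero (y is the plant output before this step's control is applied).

(exact arithmetic carried between steps; '≈' marks a value shown rounded to 6 d.p. or computed from one; I and e_prev carry over from the previous line; the table rounds u and y to 3 d.p., halves away from zero)
n=0: y=0, sp=2, e=sp−y=2; I=2, D=e−e_prev=2; u=2·2+0·2+1/4·2=4.5; next y=-2/5·0+1/2·4.5=2.25
n=1: y=2.25, sp=2, e=sp−y=-0.25; I=1.75, D=e−e_prev=-2.25; u=2·(-0.25)+0·1.75+1/4·(-2.25)=-1.0625; next y=-2/5·2.25+1/2·(-1.0625)=-1.43125
n=2: y=-1.43125, sp=2, e=sp−y=3.43125; I=5.18125, D=e−e_prev=3.68125; u=2·3.43125+0·5.18125+1/4·3.68125≈7.782813; next y=-2/5·(-1.43125)+1/2·7.782813≈4.463906
n=3: y≈4.463906, sp=2, e=sp−y≈-2.463906; I≈2.717344, D=e−e_prev≈-5.895156; u=2·(-2.463906)+0·2.717344+1/4·(-5.895156)≈-6.401602; next y=-2/5·4.463906+1/2·(-6.401602)≈-4.986363
n=4: y≈-4.986363, sp=2, e=sp−y≈6.986363; I≈9.703707, D=e−e_prev≈9.450270; u=2·6.986363+0·9.703707+1/4·9.450270≈16.335294; next y=-2/5·(-4.986363)+1/2·16.335294≈10.162192
n=5: y≈10.162192, sp=2, e=sp−y≈-8.162192; I≈1.541515, D=e−e_prev≈-15.148556; u=2·(-8.162192)+0·1.541515+1/4·(-15.148556)≈-20.111523; next y=-2/5·10.162192+1/2·(-20.111523)≈-14.120639
n=6: y≈-14.120639, sp=2, e=sp−y≈16.120639; I≈17.662153, D=e−e_prev≈24.282831; u=2·16.120639+0·17.662153+1/4·24.282831≈38.311985; next y=-2/5·(-14.120639)+1/2·38.311985≈24.804248
n=7: y≈24.804248, sp=2, e=sp−y≈-22.804248; I≈-5.142095, D=e−e_prev≈-38.924887; u=2·(-22.804248)+0·(-5.142095)+1/4·(-38.924887)≈-55.339718; next y=-2/5·24.804248+1/2·(-55.339718)≈-37.591558
n=8: y≈-37.591558, sp=2, e=sp−y≈39.591558; I≈34.449463, D=e−e_prev≈62.395806; u=2·39.591558+0·34.449463+1/4·62.395806≈94.782067; next y=-2/5·(-37.591558)+1/2·94.782067≈62.427657
n=9: y≈62.427657, sp=2, e=sp−y≈-60.427657; I≈-25.978194, D=e−e_prev≈-100.019215; u=2·(-60.427657)+0·(-25.978194)+1/4·(-100.019215)≈-145.860118; next y=-2/5·62.427657+1/2·(-145.860118)≈-97.901122
n=10: y≈-97.901122, sp=2, e=sp−y≈99.901122; I≈73.922928, D=e−e_prev≈160.328778; u=2·99.901122+0·73.922928+1/4·160.328778≈239.884438; next y=-2/5·(-97.901122)+1/2·239.884438≈159.102667
n=11: y≈159.102667, sp=2, e=sp−y≈-157.102667; I≈-83.179739, D=e−e_prev≈-257.003789; u=2·(-157.102667)+0·(-83.179739)+1/4·(-257.003789)≈-378.456282; next y=-2/5·159.102667+1/2·(-378.456282)≈-252.869208
n=12: y≈-252.869208, sp=2, e=sp−y≈254.869208; I≈171.689469, D=e−e_prev≈411.971876; u=2·254.869208+0·171.689469+1/4·411.971876≈612.731385; next y=-2/5·(-252.869208)+1/2·612.731385≈407.513376

0 2 4.500 0.000
1 2 -1.063 2.250
2 2 7.783 -1.431
3 2 -6.402 4.464
4 2 16.335 -4.986
5 2 -20.112 10.162
6 2 38.312 -14.121
7 2 -55.340 24.804
8 2 94.782 -37.592
9 2 -145.860 62.428
10 2 239.884 -97.901
11 2 -378.456 159.103
12 2 612.731 -252.869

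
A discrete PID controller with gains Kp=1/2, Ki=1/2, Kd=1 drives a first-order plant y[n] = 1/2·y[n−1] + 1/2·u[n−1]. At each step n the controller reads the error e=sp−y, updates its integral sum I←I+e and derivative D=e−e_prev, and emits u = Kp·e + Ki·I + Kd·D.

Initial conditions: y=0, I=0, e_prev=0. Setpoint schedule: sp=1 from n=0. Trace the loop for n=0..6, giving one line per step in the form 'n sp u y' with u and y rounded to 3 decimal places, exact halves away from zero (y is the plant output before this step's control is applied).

(exact arithmetic carried between steps; '≈' marks a value shown rounded to 6 d.p. or computed from one; I and e_prev carry over from the previous line; the table rounds u and y to 3 d.p., halves away from zero)
n=0: y=0, sp=1, e=sp−y=1; I=1, D=e−e_prev=1; u=1/2·1+1/2·1+1·1=2; next y=1/2·0+1/2·2=1
n=1: y=1, sp=1, e=sp−y=0; I=1, D=e−e_prev=-1; u=1/2·0+1/2·1+1·(-1)=-0.5; next y=1/2·1+1/2·(-0.5)=0.25
n=2: y=0.25, sp=1, e=sp−y=0.75; I=1.75, D=e−e_prev=0.75; u=1/2·0.75+1/2·1.75+1·0.75=2; next y=1/2·0.25+1/2·2=1.125
n=3: y=1.125, sp=1, e=sp−y=-0.125; I=1.625, D=e−e_prev=-0.875; u=1/2·(-0.125)+1/2·1.625+1·(-0.875)=-0.125; next y=1/2·1.125+1/2·(-0.125)=0.5
n=4: y=0.5, sp=1, e=sp−y=0.5; I=2.125, D=e−e_prev=0.625; u=1/2·0.5+1/2·2.125+1·0.625=1.9375; next y=1/2·0.5+1/2·1.9375=1.21875
n=5: y=1.21875, sp=1, e=sp−y=-0.21875; I=1.90625, D=e−e_prev=-0.71875; u=1/2·(-0.21875)+1/2·1.90625+1·(-0.71875)=0.125; next y=1/2·1.21875+1/2·0.125=0.671875
n=6: y=0.671875, sp=1, e=sp−y=0.328125; I=2.234375, D=e−e_prev=0.546875; u=1/2·0.328125+1/2·2.234375+1·0.546875=1.828125; next y=1/2·0.671875+1/2·1.828125=1.25

0 1 2.000 0.000
1 1 -0.500 1.000
2 1 2.000 0.250
3 1 -0.125 1.125
4 1 1.938 0.500
5 1 0.125 1.219
6 1 1.828 0.672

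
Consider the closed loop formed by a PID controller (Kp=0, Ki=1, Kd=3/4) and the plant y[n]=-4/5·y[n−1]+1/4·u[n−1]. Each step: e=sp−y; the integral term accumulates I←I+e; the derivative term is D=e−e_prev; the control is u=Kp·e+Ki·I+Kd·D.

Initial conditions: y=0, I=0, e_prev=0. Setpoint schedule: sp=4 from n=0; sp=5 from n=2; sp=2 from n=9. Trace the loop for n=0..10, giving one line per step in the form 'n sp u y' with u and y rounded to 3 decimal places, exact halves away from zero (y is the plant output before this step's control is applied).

(exact arithmetic carried between steps; '≈' marks a value shown rounded to 6 d.p. or computed from one; I and e_prev carry over from the previous line; the table rounds u and y to 3 d.p., halves away from zero)
n=0: y=0, sp=4, e=sp−y=4; I=4, D=e−e_prev=4; u=0·4+1·4+3/4·4=7; next y=-4/5·0+1/4·7=1.75
n=1: y=1.75, sp=4, e=sp−y=2.25; I=6.25, D=e−e_prev=-1.75; u=0·2.25+1·6.25+3/4·(-1.75)=4.9375; next y=-4/5·1.75+1/4·4.9375=-0.165625
n=2: y=-0.165625, sp=5, e=sp−y=5.165625; I=11.415625, D=e−e_prev=2.915625; u=0·5.165625+1·11.415625+3/4·2.915625≈13.602344; next y=-4/5·(-0.165625)+1/4·13.602344≈3.533086
n=3: y≈3.533086, sp=5, e=sp−y≈1.466914; I≈12.882539, D=e−e_prev≈-3.698711; u=0·1.466914+1·12.882539+3/4·(-3.698711)≈10.108506; next y=-4/5·3.533086+1/4·10.108506≈-0.299342
n=4: y≈-0.299342, sp=5, e=sp−y≈5.299342; I≈18.181881, D=e−e_prev≈3.832428; u=0·5.299342+1·18.181881+3/4·3.832428≈21.056203; next y=-4/5·(-0.299342)+1/4·21.056203≈5.503524
n=5: y≈5.503524, sp=5, e=sp−y≈-0.503524; I≈17.678357, D=e−e_prev≈-5.802867; u=0·(-0.503524)+1·17.678357+3/4·(-5.802867)≈13.326207; next y=-4/5·5.503524+1/4·13.326207≈-1.071268
n=6: y≈-1.071268, sp=5, e=sp−y≈6.071268; I≈23.749625, D=e−e_prev≈6.574792; u=0·6.071268+1·23.749625+3/4·6.574792≈28.680719; next y=-4/5·(-1.071268)+1/4·28.680719≈8.027194
n=7: y≈8.027194, sp=5, e=sp−y≈-3.027194; I≈20.722431, D=e−e_prev≈-9.098462; u=0·(-3.027194)+1·20.722431+3/4·(-9.098462)≈13.898584; next y=-4/5·8.027194+1/4·13.898584≈-2.947109
n=8: y≈-2.947109, sp=5, e=sp−y≈7.947109; I≈28.669540, D=e−e_prev≈10.974303; u=0·7.947109+1·28.669540+3/4·10.974303≈36.900267; next y=-4/5·(-2.947109)+1/4·36.900267≈11.582754
n=9: y≈11.582754, sp=2, e=sp−y≈-9.582754; I≈19.086786, D=e−e_prev≈-17.529863; u=0·(-9.582754)+1·19.086786+3/4·(-17.529863)≈5.939388; next y=-4/5·11.582754+1/4·5.939388≈-7.781356
n=10: y≈-7.781356, sp=2, e=sp−y≈9.781356; I≈28.868142, D=e−e_prev≈19.364110; u=0·9.781356+1·28.868142+3/4·19.364110≈43.391225; next y=-4/5·(-7.781356)+1/4·43.391225≈17.072891

0 4 7.000 0.000
1 4 4.938 1.750
2 5 13.602 -0.166
3 5 10.109 3.533
4 5 21.056 -0.299
5 5 13.326 5.504
6 5 28.681 -1.071
7 5 13.899 8.027
8 5 36.900 -2.947
9 2 5.939 11.583
10 2 43.391 -7.781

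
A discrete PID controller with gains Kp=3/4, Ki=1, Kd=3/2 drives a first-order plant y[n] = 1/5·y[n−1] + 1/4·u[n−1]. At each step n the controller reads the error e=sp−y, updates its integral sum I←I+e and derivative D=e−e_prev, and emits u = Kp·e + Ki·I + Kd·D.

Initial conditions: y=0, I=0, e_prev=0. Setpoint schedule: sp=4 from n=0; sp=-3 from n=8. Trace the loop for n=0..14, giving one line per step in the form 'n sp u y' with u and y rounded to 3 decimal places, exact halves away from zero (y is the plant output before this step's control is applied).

0 4 13.000 0.000
1 4 0.438 3.250
2 4 14.157 0.759
3 4 4.134 3.691
4 4 15.078 1.772
5 4 6.782 4.124
6 4 15.399 2.520
7 4 8.515 4.354
8 -3 -7.438 2.999
9 -3 8.873 -1.260
10 -3 -9.740 1.966
11 -3 3.159 -2.042
12 -3 -11.687 0.381
13 -3 -0.947 -2.845
14 -3 -12.570 -0.806

(exact arithmetic carried between steps; '≈' marks a value shown rounded to 6 d.p. or computed from one; I and e_prev carry over from the previous line; the table rounds u and y to 3 d.p., halves away from zero)
n=0: y=0, sp=4, e=sp−y=4; I=4, D=e−e_prev=4; u=3/4·4+1·4+3/2·4=13; next y=1/5·0+1/4·13=3.25
n=1: y=3.25, sp=4, e=sp−y=0.75; I=4.75, D=e−e_prev=-3.25; u=3/4·0.75+1·4.75+3/2·(-3.25)=0.4375; next y=1/5·3.25+1/4·0.4375=0.759375
n=2: y=0.759375, sp=4, e=sp−y=3.240625; I=7.990625, D=e−e_prev=2.490625; u=3/4·3.240625+1·7.990625+3/2·2.490625≈14.157031; next y=1/5·0.759375+1/4·14.157031≈3.691133
n=3: y≈3.691133, sp=4, e=sp−y≈0.308867; I≈8.299492, D=e−e_prev≈-2.931758; u=3/4·0.308867+1·8.299492+3/2·(-2.931758)≈4.133506; next y=1/5·3.691133+1/4·4.133506≈1.771603
n=4: y≈1.771603, sp=4, e=sp−y≈2.228397; I≈10.527889, D=e−e_prev≈1.919530; u=3/4·2.228397+1·10.527889+3/2·1.919530≈15.078482; next y=1/5·1.771603+1/4·15.078482≈4.123941
n=5: y≈4.123941, sp=4, e=sp−y≈-0.123941; I≈10.403948, D=e−e_prev≈-2.352338; u=3/4·(-0.123941)+1·10.403948+3/2·(-2.352338)≈6.782485; next y=1/5·4.123941+1/4·6.782485≈2.520410
n=6: y≈2.520410, sp=4, e=sp−y≈1.479590; I≈11.883539, D=e−e_prev≈1.603531; u=3/4·1.479590+1·11.883539+3/2·1.603531≈15.398529; next y=1/5·2.520410+1/4·15.398529≈4.353714
n=7: y≈4.353714, sp=4, e=sp−y≈-0.353714; I≈11.529825, D=e−e_prev≈-1.833304; u=3/4·(-0.353714)+1·11.529825+3/2·(-1.833304)≈8.514582; next y=1/5·4.353714+1/4·8.514582≈2.999388
n=8: y≈2.999388, sp=-3, e=sp−y≈-5.999388; I≈5.530436, D=e−e_prev≈-5.645674; u=3/4·(-5.999388)+1·5.530436+3/2·(-5.645674)≈-7.437617; next y=1/5·2.999388+1/4·(-7.437617)≈-1.259526
n=9: y≈-1.259526, sp=-3, e=sp−y≈-1.740474; I≈3.789963, D=e−e_prev≈4.258915; u=3/4·(-1.740474)+1·3.789963+3/2·4.258915≈8.872980; next y=1/5·(-1.259526)+1/4·8.872980≈1.966340
n=10: y≈1.966340, sp=-3, e=sp−y≈-4.966340; I≈-1.176377, D=e−e_prev≈-3.225866; u=3/4·(-4.966340)+1·(-1.176377)+3/2·(-3.225866)≈-9.739931; next y=1/5·1.966340+1/4·(-9.739931)≈-2.041715
n=11: y≈-2.041715, sp=-3, e=sp−y≈-0.958285; I≈-2.134662, D=e−e_prev≈4.008054; u=3/4·(-0.958285)+1·(-2.134662)+3/2·4.008054≈3.158706; next y=1/5·(-2.041715)+1/4·3.158706≈0.381333
n=12: y≈0.381333, sp=-3, e=sp−y≈-3.381333; I≈-5.515996, D=e−e_prev≈-2.423048; u=3/4·(-3.381333)+1·(-5.515996)+3/2·(-2.423048)≈-11.686568; next y=1/5·0.381333+1/4·(-11.686568)≈-2.845375
n=13: y≈-2.845375, sp=-3, e=sp−y≈-0.154625; I≈-5.670620, D=e−e_prev≈3.226709; u=3/4·(-0.154625)+1·(-5.670620)+3/2·3.226709≈-0.946526; next y=1/5·(-2.845375)+1/4·(-0.946526)≈-0.805706
n=14: y≈-0.805706, sp=-3, e=sp−y≈-2.194294; I≈-7.864914, D=e−e_prev≈-2.039669; u=3/4·(-2.194294)+1·(-7.864914)+3/2·(-2.039669)≈-12.570137; next y=1/5·(-0.805706)+1/4·(-12.570137)≈-3.303676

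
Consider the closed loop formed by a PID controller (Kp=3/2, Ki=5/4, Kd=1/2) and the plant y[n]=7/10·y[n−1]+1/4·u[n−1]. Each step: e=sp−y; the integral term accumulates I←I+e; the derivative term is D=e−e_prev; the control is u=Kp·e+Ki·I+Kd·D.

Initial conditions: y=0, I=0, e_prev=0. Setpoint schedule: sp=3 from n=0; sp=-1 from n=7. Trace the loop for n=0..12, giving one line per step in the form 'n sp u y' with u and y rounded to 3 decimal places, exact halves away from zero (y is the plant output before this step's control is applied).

(exact arithmetic carried between steps; '≈' marks a value shown rounded to 6 d.p. or computed from one; I and e_prev carry over from the previous line; the table rounds u and y to 3 d.p., halves away from zero)
n=0: y=0, sp=3, e=sp−y=3; I=3, D=e−e_prev=3; u=3/2·3+5/4·3+1/2·3=9.75; next y=7/10·0+1/4·9.75=2.4375
n=1: y=2.4375, sp=3, e=sp−y=0.5625; I=3.5625, D=e−e_prev=-2.4375; u=3/2·0.5625+5/4·3.5625+1/2·(-2.4375)=4.078125; next y=7/10·2.4375+1/4·4.078125≈2.725781
n=2: y≈2.725781, sp=3, e=sp−y≈0.274219; I≈3.836719, D=e−e_prev≈-0.288281; u=3/2·0.274219+5/4·3.836719+1/2·(-0.288281)≈5.063086; next y=7/10·2.725781+1/4·5.063086≈3.173818
n=3: y≈3.173818, sp=3, e=sp−y≈-0.173818; I≈3.662900, D=e−e_prev≈-0.448037; u=3/2·(-0.173818)+5/4·3.662900+1/2·(-0.448037)≈4.093879; next y=7/10·3.173818+1/4·4.093879≈3.245143
n=4: y≈3.245143, sp=3, e=sp−y≈-0.245143; I≈3.417758, D=e−e_prev≈-0.071324; u=3/2·(-0.245143)+5/4·3.417758+1/2·(-0.071324)≈3.868821; next y=7/10·3.245143+1/4·3.868821≈3.238805
n=5: y≈3.238805, sp=3, e=sp−y≈-0.238805; I≈3.178953, D=e−e_prev≈0.006338; u=3/2·(-0.238805)+5/4·3.178953+1/2·0.006338≈3.618652; next y=7/10·3.238805+1/4·3.618652≈3.171827
n=6: y≈3.171827, sp=3, e=sp−y≈-0.171827; I≈3.007126, D=e−e_prev≈0.066979; u=3/2·(-0.171827)+5/4·3.007126+1/2·0.066979≈3.534657; next y=7/10·3.171827+1/4·3.534657≈3.103943
n=7: y≈3.103943, sp=-1, e=sp−y≈-4.103943; I≈-1.096817, D=e−e_prev≈-3.932116; u=3/2·(-4.103943)+5/4·(-1.096817)+1/2·(-3.932116)≈-9.492993; next y=7/10·3.103943+1/4·(-9.492993)≈-0.200488
n=8: y≈-0.200488, sp=-1, e=sp−y≈-0.799512; I≈-1.896328, D=e−e_prev≈3.304431; u=3/2·(-0.799512)+5/4·(-1.896328)+1/2·3.304431≈-1.917462; next y=7/10·(-0.200488)+1/4·(-1.917462)≈-0.619707
n=9: y≈-0.619707, sp=-1, e=sp−y≈-0.380293; I≈-2.276621, D=e−e_prev≈0.419219; u=3/2·(-0.380293)+5/4·(-2.276621)+1/2·0.419219≈-3.206605; next y=7/10·(-0.619707)+1/4·(-3.206605)≈-1.235447
n=10: y≈-1.235447, sp=-1, e=sp−y≈0.235447; I≈-2.041174, D=e−e_prev≈0.615739; u=3/2·0.235447+5/4·(-2.041174)+1/2·0.615739≈-1.890429; next y=7/10·(-1.235447)+1/4·(-1.890429)≈-1.337420
n=11: y≈-1.337420, sp=-1, e=sp−y≈0.337420; I≈-1.703755, D=e−e_prev≈0.101973; u=3/2·0.337420+5/4·(-1.703755)+1/2·0.101973≈-1.572577; next y=7/10·(-1.337420)+1/4·(-1.572577)≈-1.329338
n=12: y≈-1.329338, sp=-1, e=sp−y≈0.329338; I≈-1.374417, D=e−e_prev≈-0.008082; u=3/2·0.329338+5/4·(-1.374417)+1/2·(-0.008082)≈-1.228054; next y=7/10·(-1.329338)+1/4·(-1.228054)≈-1.237550

0 3 9.750 0.000
1 3 4.078 2.438
2 3 5.063 2.726
3 3 4.094 3.174
4 3 3.869 3.245
5 3 3.619 3.239
6 3 3.535 3.172
7 -1 -9.493 3.104
8 -1 -1.917 -0.200
9 -1 -3.207 -0.620
10 -1 -1.890 -1.235
11 -1 -1.573 -1.337
12 -1 -1.228 -1.329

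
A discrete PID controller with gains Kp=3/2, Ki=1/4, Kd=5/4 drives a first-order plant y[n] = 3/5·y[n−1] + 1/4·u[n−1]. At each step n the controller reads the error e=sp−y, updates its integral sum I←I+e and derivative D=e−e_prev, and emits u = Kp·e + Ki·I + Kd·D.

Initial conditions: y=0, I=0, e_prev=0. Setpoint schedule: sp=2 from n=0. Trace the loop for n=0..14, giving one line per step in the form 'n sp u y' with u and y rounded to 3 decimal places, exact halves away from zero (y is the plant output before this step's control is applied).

0 2 6.000 0.000
1 2 -0.500 1.500
2 2 3.675 0.775
3 2 1.249 1.384
4 2 2.888 1.142
5 2 2.006 1.407
6 2 2.670 1.346
7 2 2.369 1.475
8 2 2.655 1.477
9 2 2.570 1.550
10 2 2.706 1.572
11 2 2.698 1.620
12 2 2.773 1.647
13 2 2.791 1.681
14 2 2.838 1.706

(exact arithmetic carried between steps; '≈' marks a value shown rounded to 6 d.p. or computed from one; I and e_prev carry over from the previous line; the table rounds u and y to 3 d.p., halves away from zero)
n=0: y=0, sp=2, e=sp−y=2; I=2, D=e−e_prev=2; u=3/2·2+1/4·2+5/4·2=6; next y=3/5·0+1/4·6=1.5
n=1: y=1.5, sp=2, e=sp−y=0.5; I=2.5, D=e−e_prev=-1.5; u=3/2·0.5+1/4·2.5+5/4·(-1.5)=-0.5; next y=3/5·1.5+1/4·(-0.5)=0.775
n=2: y=0.775, sp=2, e=sp−y=1.225; I=3.725, D=e−e_prev=0.725; u=3/2·1.225+1/4·3.725+5/4·0.725=3.675; next y=3/5·0.775+1/4·3.675=1.38375
n=3: y=1.38375, sp=2, e=sp−y=0.61625; I=4.34125, D=e−e_prev=-0.60875; u=3/2·0.61625+1/4·4.34125+5/4·(-0.60875)=1.24875; next y=3/5·1.38375+1/4·1.24875≈1.142438
n=4: y≈1.142438, sp=2, e=sp−y≈0.857563; I≈5.198813, D=e−e_prev≈0.241313; u=3/2·0.857563+1/4·5.198813+5/4·0.241313≈2.887688; next y=3/5·1.142438+1/4·2.887688≈1.407384
n=5: y≈1.407384, sp=2, e=sp−y≈0.592616; I≈5.791428, D=e−e_prev≈-0.264947; u=3/2·0.592616+1/4·5.791428+5/4·(-0.264947)≈2.005597; next y=3/5·1.407384+1/4·2.005597≈1.345830
n=6: y≈1.345830, sp=2, e=sp−y≈0.654170; I≈6.445598, D=e−e_prev≈0.061555; u=3/2·0.654170+1/4·6.445598+5/4·0.061555≈2.669598; next y=3/5·1.345830+1/4·2.669598≈1.474897
n=7: y≈1.474897, sp=2, e=sp−y≈0.525103; I≈6.970701, D=e−e_prev≈-0.129068; u=3/2·0.525103+1/4·6.970701+5/4·(-0.129068)≈2.368995; next y=3/5·1.474897+1/4·2.368995≈1.477187
n=8: y≈1.477187, sp=2, e=sp−y≈0.522813; I≈7.493514, D=e−e_prev≈-0.002290; u=3/2·0.522813+1/4·7.493514+5/4·(-0.002290)≈2.654736; next y=3/5·1.477187+1/4·2.654736≈1.549996
n=9: y≈1.549996, sp=2, e=sp−y≈0.450004; I≈7.943518, D=e−e_prev≈-0.072809; u=3/2·0.450004+1/4·7.943518+5/4·(-0.072809)≈2.569874; next y=3/5·1.549996+1/4·2.569874≈1.572466
n=10: y≈1.572466, sp=2, e=sp−y≈0.427534; I≈8.371051, D=e−e_prev≈-0.022470; u=3/2·0.427534+1/4·8.371051+5/4·(-0.022470)≈2.705976; next y=3/5·1.572466+1/4·2.705976≈1.619974
n=11: y≈1.619974, sp=2, e=sp−y≈0.380026; I≈8.751078, D=e−e_prev≈-0.047508; u=3/2·0.380026+1/4·8.751078+5/4·(-0.047508)≈2.698424; next y=3/5·1.619974+1/4·2.698424≈1.646590
n=12: y≈1.646590, sp=2, e=sp−y≈0.353410; I≈9.104487, D=e−e_prev≈-0.026617; u=3/2·0.353410+1/4·9.104487+5/4·(-0.026617)≈2.772966; next y=3/5·1.646590+1/4·2.772966≈1.681196
n=13: y≈1.681196, sp=2, e=sp−y≈0.318804; I≈9.423292, D=e−e_prev≈-0.034605; u=3/2·0.318804+1/4·9.423292+5/4·(-0.034605)≈2.790773; next y=3/5·1.681196+1/4·2.790773≈1.706411
n=14: y≈1.706411, sp=2, e=sp−y≈0.293589; I≈9.716881, D=e−e_prev≈-0.025215; u=3/2·0.293589+1/4·9.716881+5/4·(-0.025215)≈2.838086; next y=3/5·1.706411+1/4·2.838086≈1.733368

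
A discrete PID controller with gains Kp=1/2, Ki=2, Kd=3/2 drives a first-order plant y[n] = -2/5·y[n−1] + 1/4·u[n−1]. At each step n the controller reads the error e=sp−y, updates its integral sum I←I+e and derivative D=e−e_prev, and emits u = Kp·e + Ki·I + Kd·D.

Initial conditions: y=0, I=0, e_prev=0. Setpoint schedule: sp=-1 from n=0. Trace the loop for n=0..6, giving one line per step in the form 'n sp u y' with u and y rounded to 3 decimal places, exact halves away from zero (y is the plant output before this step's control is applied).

(exact arithmetic carried between steps; '≈' marks a value shown rounded to 6 d.p. or computed from one; I and e_prev carry over from the previous line; the table rounds u and y to 3 d.p., halves away from zero)
n=0: y=0, sp=-1, e=sp−y=-1; I=-1, D=e−e_prev=-1; u=1/2·(-1)+2·(-1)+3/2·(-1)=-4; next y=-2/5·0+1/4·(-4)=-1
n=1: y=-1, sp=-1, e=sp−y=0; I=-1, D=e−e_prev=1; u=1/2·0+2·(-1)+3/2·1=-0.5; next y=-2/5·(-1)+1/4·(-0.5)=0.275
n=2: y=0.275, sp=-1, e=sp−y=-1.275; I=-2.275, D=e−e_prev=-1.275; u=1/2·(-1.275)+2·(-2.275)+3/2·(-1.275)=-7.1; next y=-2/5·0.275+1/4·(-7.1)=-1.885
n=3: y=-1.885, sp=-1, e=sp−y=0.885; I=-1.39, D=e−e_prev=2.16; u=1/2·0.885+2·(-1.39)+3/2·2.16=0.9025; next y=-2/5·(-1.885)+1/4·0.9025=0.979625
n=4: y=0.979625, sp=-1, e=sp−y=-1.979625; I=-3.369625, D=e−e_prev=-2.864625; u=1/2·(-1.979625)+2·(-3.369625)+3/2·(-2.864625)=-12.026; next y=-2/5·0.979625+1/4·(-12.026)=-3.39835
n=5: y=-3.39835, sp=-1, e=sp−y=2.39835; I=-0.971275, D=e−e_prev=4.377975; u=1/2·2.39835+2·(-0.971275)+3/2·4.377975≈5.823588; next y=-2/5·(-3.39835)+1/4·5.823588≈2.815237
n=6: y≈2.815237, sp=-1, e=sp−y≈-3.815237; I≈-4.786512, D=e−e_prev≈-6.213587; u=1/2·(-3.815237)+2·(-4.786512)+3/2·(-6.213587)≈-20.801023; next y=-2/5·2.815237+1/4·(-20.801023)≈-6.326350

0 -1 -4.000 0.000
1 -1 -0.500 -1.000
2 -1 -7.100 0.275
3 -1 0.903 -1.885
4 -1 -12.026 0.980
5 -1 5.824 -3.398
6 -1 -20.801 2.815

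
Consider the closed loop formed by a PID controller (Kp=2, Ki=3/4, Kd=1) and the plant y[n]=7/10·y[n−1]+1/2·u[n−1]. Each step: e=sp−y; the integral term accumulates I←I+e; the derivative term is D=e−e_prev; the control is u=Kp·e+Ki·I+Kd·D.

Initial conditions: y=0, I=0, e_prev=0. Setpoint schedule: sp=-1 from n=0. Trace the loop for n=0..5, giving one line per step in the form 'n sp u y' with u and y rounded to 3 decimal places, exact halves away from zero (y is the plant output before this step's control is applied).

(exact arithmetic carried between steps; '≈' marks a value shown rounded to 6 d.p. or computed from one; I and e_prev carry over from the previous line; the table rounds u and y to 3 d.p., halves away from zero)
n=0: y=0, sp=-1, e=sp−y=-1; I=-1, D=e−e_prev=-1; u=2·(-1)+3/4·(-1)+1·(-1)=-3.75; next y=7/10·0+1/2·(-3.75)=-1.875
n=1: y=-1.875, sp=-1, e=sp−y=0.875; I=-0.125, D=e−e_prev=1.875; u=2·0.875+3/4·(-0.125)+1·1.875=3.53125; next y=7/10·(-1.875)+1/2·3.53125=0.453125
n=2: y=0.453125, sp=-1, e=sp−y=-1.453125; I=-1.578125, D=e−e_prev=-2.328125; u=2·(-1.453125)+3/4·(-1.578125)+1·(-2.328125)≈-6.417969; next y=7/10·0.453125+1/2·(-6.417969)≈-2.891797
n=3: y≈-2.891797, sp=-1, e=sp−y≈1.891797; I≈0.313672, D=e−e_prev≈3.344922; u=2·1.891797+3/4·0.313672+1·3.344922≈7.363770; next y=7/10·(-2.891797)+1/2·7.363770≈1.657627
n=4: y≈1.657627, sp=-1, e=sp−y≈-2.657627; I≈-2.343955, D=e−e_prev≈-4.549424; u=2·(-2.657627)+3/4·(-2.343955)+1·(-4.549424)≈-11.622644; next y=7/10·1.657627+1/2·(-11.622644)≈-4.650983
n=5: y≈-4.650983, sp=-1, e=sp−y≈3.650983; I≈1.307028, D=e−e_prev≈6.308610; u=2·3.650983+3/4·1.307028+1·6.308610≈14.590847; next y=7/10·(-4.650983)+1/2·14.590847≈4.039736

0 -1 -3.750 0.000
1 -1 3.531 -1.875
2 -1 -6.418 0.453
3 -1 7.364 -2.892
4 -1 -11.623 1.658
5 -1 14.591 -4.651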